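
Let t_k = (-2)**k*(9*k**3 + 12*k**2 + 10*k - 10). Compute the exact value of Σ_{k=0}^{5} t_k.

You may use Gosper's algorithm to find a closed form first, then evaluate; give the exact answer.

The ratio is 2*(-9*k**3 - 39*k**2 - 61*k - 21)/(9*k**3 + 12*k**2 + 10*k - 10).
Factor: A=-2; B=1; C=k**3 + 4*k**2/3 + 10*k/9 - 10/9.
Set up (-2)·f(k+1) − (1)·f(k) − (k**3 + 4*k**2/3 + 10*k/9 - 10/9) = 0.
Degrees (0,0,3) ⇒ d ≤ 3.
Solving with deg f ≤ 3: f(k) = -(3*k**3 - 2*k**2 - 4)/9.
R(k) = B(k−1)·f(k)/C(k) = -(3*k**3 - 2*k**2 - 4)/(9*k**3 + 12*k**2 + 10*k - 10); s_k = R·t_k = (-2)**k*(-3*k**3 + 2*k**2 + 4).
Verify: (-2)**k*(9*k**3 + 12*k**2 + 10*k - 10) matches t_k.
Evaluate s at k=6 and k=0: -36608 and 4; difference -36612.

Σ = -36612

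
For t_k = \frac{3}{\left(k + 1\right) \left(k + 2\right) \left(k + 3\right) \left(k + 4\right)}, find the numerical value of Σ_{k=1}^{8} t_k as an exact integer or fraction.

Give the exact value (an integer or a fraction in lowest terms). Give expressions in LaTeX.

Step 1: r(k) = (k + 1)/(k + 5).
Normal form (A,B,C) = (k + 1, k + 5, 1).
Key eq: (k + 1)·f(k+1) = (k + 4)·f(k) + (1).
d = 3 from the (1,1,0) case.
Coefficient equations give f(k) = k*(k**2 + 6*k + 11)/18.
Get s_k = R·t_k = k*(k**2 + 6*k + 11)/(6*(k + 1)*(k + 2)*(k + 3)) with R(k) = B(k−1)f(k)/C(k) = k*(k + 4)*(k**2 + 6*k + 11)/18.
Δs = 3/(k**4 + 10*k**3 + 35*k**2 + 50*k + 24), as required.
Sum = s_(9) − s_(1); s_(9) = 73/440, s_(1) = 1/8 ⇒ 9/220.

Σ = 9/220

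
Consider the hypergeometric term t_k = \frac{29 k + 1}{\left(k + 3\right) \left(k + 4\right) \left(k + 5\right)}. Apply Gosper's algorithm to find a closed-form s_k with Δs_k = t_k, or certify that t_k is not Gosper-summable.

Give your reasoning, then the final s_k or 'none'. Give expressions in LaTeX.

r(k) = (k + 3)*(29*k + 30)/((k + 6)*(29*k + 1)) after simplifying.
So A=k + 3 and B=k + 6, with C=k + 1/29.
Need (k + 3)·f(k+1) − (k + 5)·f(k) = k + 1/29.
From deg A=1, deg B=1, deg C=1: d=2.
Match coefficients ⇒ f(k) = k*(11*k - 10)/87.
R(k) = B(k−1)·f(k)/C(k) = k*(k + 5)*(11*k - 10)/(3*(29*k + 1)); s_k = R·t_k = k*(11*k - 10)/(3*(k + 3)*(k + 4)).
s_(k+1) − s_k = (29*k + 1)/(k**3 + 12*k**2 + 47*k + 60) = t_k.

s_k = \frac{k \left(11 k - 10\right)}{3 \left(k + 3\right) \left(k + 4\right)}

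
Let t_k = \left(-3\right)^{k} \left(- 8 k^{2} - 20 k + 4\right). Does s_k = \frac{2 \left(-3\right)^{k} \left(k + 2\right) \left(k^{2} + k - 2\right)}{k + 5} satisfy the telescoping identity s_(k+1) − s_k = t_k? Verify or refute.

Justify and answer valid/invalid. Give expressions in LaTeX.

s_(k+1) = 6*(-3)**k*k*(-k**2 - 6*k - 9)/(k + 6)
s_(k+1) − s_k = (-3)**k*(-8*k**4 - 84*k**3 - 270*k**2 - 262*k + 48)/(k**2 + 11*k + 30)
(s_(k+1) − s_k) − t_k = (-3)**(k + 1)*(-8*k**3 - 62*k**2 - 98*k + 24)/(k**2 + 11*k + 30)

Invalid: residual \frac{\left(-3\right)^{k + 1} \left(- 8 k^{3} - 62 k^{2} - 98 k + 24\right)}{k^{2} + 11 k + 30} ≠ 0.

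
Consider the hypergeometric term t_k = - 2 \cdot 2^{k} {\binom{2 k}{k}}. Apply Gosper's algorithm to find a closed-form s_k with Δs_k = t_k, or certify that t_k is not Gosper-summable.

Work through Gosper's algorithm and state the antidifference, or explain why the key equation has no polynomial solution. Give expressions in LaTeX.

Ratio r(k) = 4*(2*k + 1)/(k + 1).
A = 8*k + 4, B = k + 1, C = 1.
Need (8*k + 4)·f(k+1) − (k)·f(k) = 1.
d = -1 from the (1,1,0) case.
deg f ≤ -1 is impossible — no certificate.

none — t_k is not Gosper-summable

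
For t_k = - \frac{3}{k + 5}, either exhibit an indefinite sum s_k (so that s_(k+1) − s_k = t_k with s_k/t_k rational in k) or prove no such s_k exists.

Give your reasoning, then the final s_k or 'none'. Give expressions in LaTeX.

not Gosper-summable; s_k does not exist

Compute t_(k+1)/t_k: get (k + 5)/(k + 6).
Normal form (A,B,C) = (k + 5, k + 6, 1).
f must satisfy (k + 5)·f(k+1) − (k + 5)·f(k) = 1.
From deg A=1, deg B=1, deg C=0: d=0.
Generic f = c0 gives residual -1; -1 = 0 cannot hold, so t_k is not Gosper-summable.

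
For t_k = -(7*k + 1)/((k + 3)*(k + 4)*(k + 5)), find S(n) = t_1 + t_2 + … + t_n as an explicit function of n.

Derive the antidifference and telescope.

S(n) = n*(-9*n - 11)/(10*(n**2 + 9*n + 20))

Ratio r(k) = (k + 3)*(7*k + 8)/((k + 6)*(7*k + 1)).
So A=k + 3 and B=k + 6, with C=k + 1/7.
Key eq: (k + 3)·f(k+1) = (k + 5)·f(k) + (k + 1/7).
d = 2 from the (1,1,1) case.
A polynomial solution: f(k) = k*(11*k - 7)/84.
R(k) = B(k−1)·f(k)/C(k) = k*(k + 5)*(11*k - 7)/(12*(7*k + 1)); s_k = R·t_k = k*(7 - 11*k)/(12*(k + 3)*(k + 4)).
Check: Δs_k = (-7*k - 1)/(k**3 + 12*k**2 + 47*k + 60). ✓
Telescope: S(n) = s_(n+1) − s_(1) = (-11*n**2 - 15*n - 4)/(12*(n**2 + 9*n + 20)) − (-1/60) = n*(-9*n - 11)/(10*(n**2 + 9*n + 20)).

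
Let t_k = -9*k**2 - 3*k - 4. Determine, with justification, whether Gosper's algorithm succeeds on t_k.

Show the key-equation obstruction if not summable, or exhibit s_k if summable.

Yes. s_k = k*(-3*k**2 + 3*k - 4).

The ratio is (9*k**2 + 21*k + 16)/(9*k**2 + 3*k + 4).
A = 1, B = 1, C = k**2 + k/3 + 4/9.
Set up (1)·f(k+1) − (1)·f(k) − (k**2 + k/3 + 4/9) = 0.
Degrees (0,0,2) ⇒ d ≤ 3.
Match coefficients ⇒ f(k) = k*(3*k**2 - 3*k + 4)/9.
R(k) = B(k−1)·f(k)/C(k) = k*(3*k**2 - 3*k + 4)/(9*k**2 + 3*k + 4); s_k = R·t_k = k*(-3*k**2 + 3*k - 4).
Δs = -9*k**2 - 3*k - 4, as required.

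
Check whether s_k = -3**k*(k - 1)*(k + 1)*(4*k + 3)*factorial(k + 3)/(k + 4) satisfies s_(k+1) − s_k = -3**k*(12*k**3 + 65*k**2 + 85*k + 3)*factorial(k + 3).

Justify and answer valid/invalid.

s_(k+1) = -3**(k + 1)*k*(k + 2)*(4*k + 7)*factorial(k + 4)/(k + 5)
s_(k+1) − s_k = -3**k*(12*k**5 + 137*k**4 + 571*k**3 + 1045*k**2 + 695*k + 15)*factorial(k + 3)/((k + 4)*(k + 5))
(s_(k+1) − s_k) − t_k = 3**(k + 1)*(12*k**4 + 113*k**3 + 341*k**2 + 344*k + 15)*factorial(k + 3)/((k + 4)*(k + 5))

Invalid: residual 3**(k + 1)*(12*k**4 + 113*k**3 + 341*k**2 + 344*k + 15)*factorial(k + 3)/((k + 4)*(k + 5)) ≠ 0.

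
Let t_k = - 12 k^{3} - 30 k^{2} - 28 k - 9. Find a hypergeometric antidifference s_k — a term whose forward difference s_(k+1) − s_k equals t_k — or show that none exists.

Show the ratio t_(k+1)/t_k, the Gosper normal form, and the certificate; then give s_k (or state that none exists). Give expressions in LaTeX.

The ratio is (12*k**3 + 66*k**2 + 124*k + 79)/(12*k**3 + 30*k**2 + 28*k + 9).
Normal form (A,B,C) = (1, 1, k**3 + 5*k**2/2 + 7*k/3 + 3/4).
f must satisfy (1)·f(k+1) − (1)·f(k) = k**3 + 5*k**2/2 + 7*k/3 + 3/4.
Bound: deg f ≤ 4.
Match coefficients ⇒ f(k) = k**2*(3*k**2 + 4*k + 2)/12.
R(k) = B(k−1)·f(k)/C(k) = k**2*(3*k**2 + 4*k + 2)/(12*k**3 + 30*k**2 + 28*k + 9); s_k = R·t_k = k**2*(-3*k**2 - 4*k - 2).
Verify: -12*k**3 - 30*k**2 - 28*k - 9 matches t_k.

s_k = k^{2} \left(- 3 k^{2} - 4 k - 2\right)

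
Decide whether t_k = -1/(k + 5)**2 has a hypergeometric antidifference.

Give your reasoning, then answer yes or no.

Compute t_(k+1)/t_k: get (k + 5)**2/(k + 6)**2.
Take A(k)=k**2 + 10*k + 25, B(k)=k**2 + 12*k + 36, C(k)=1.
Need (k**2 + 10*k + 25)·f(k+1) − (k**2 + 10*k + 25)·f(k) = 1.
From deg A=2, deg B=2, deg C=0: d=0.
f = c0 ⇒ A·f(k+1) − B(k−1)·f(k) − C = -1. The system {-1 = 0} is inconsistent; no antidifference.

No; the coefficient equations for f are inconsistent.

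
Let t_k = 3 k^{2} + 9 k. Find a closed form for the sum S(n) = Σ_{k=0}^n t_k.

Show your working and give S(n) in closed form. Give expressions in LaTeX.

S(n) = n \left(n^{2} + 6 n + 5\right)

The ratio is (k**2 + 5*k + 4)/(k*(k + 3)).
Gosper form: A/B · C(k+1)/C(k) with A=1, B=1, C=k**2 + 3*k.
Solve (1)·f(k+1) − (1)·f(k) = k**2 + 3*k.
d = 3 from the (0,0,2) case.
A polynomial solution: f(k) = k*(k - 1)*(k + 4)/3.
R(k) = B(k−1)·f(k)/C(k) = (k - 1)*(k + 4)/(3*(k + 3)); s_k = R·t_k = k*(k**2 + 3*k - 4).
Verify: 3*k*(k + 3) matches t_k.
Evaluate: s_(n+1) = n*(n**2 + 6*n + 5); subtract s_(0) = 0 ⇒ S(n) = n*(n**2 + 6*n + 5).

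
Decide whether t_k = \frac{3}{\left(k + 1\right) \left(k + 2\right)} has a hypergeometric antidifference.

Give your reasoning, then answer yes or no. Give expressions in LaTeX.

Yes. s_k = \frac{3 k}{k + 1}.

r(k) = (k + 1)/(k + 3) after simplifying.
Factor: A=k + 1; B=k + 3; C=1.
Key eq: (k + 1)·f(k+1) = (k + 2)·f(k) + (1).
Degrees (1,1,0) ⇒ d ≤ 1.
A polynomial solution: f(k) = k.
R(k) = B(k−1)·f(k)/C(k) = k*(k + 2); s_k = R·t_k = 3*k/(k + 1).
Check: Δs_k = 3/(k**2 + 3*k + 2). ✓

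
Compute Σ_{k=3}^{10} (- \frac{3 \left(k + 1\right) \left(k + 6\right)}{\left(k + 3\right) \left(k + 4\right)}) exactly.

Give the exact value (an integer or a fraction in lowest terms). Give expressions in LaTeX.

Σ = -156/7

r(k) = (k + 2)*(k + 3)*(k + 7)/((k + 1)*(k + 5)*(k + 6)) after simplifying.
A = k + 3, B = k + 5, C = k**2 + 7*k + 6.
Set up (k + 3)·f(k+1) − (k + 4)·f(k) − (k**2 + 7*k + 6) = 0.
Bound: deg f ≤ 2.
Match coefficients ⇒ f(k) = k*(k + 1).
Certificate R = B(k−1)f/C = k*(k + 4)/(k + 6) gives s_k = 3*k*(-k - 1)/(k + 3).
Δs = 3*(-k**2 - 7*k - 6)/(k**2 + 7*k + 12), as required.
Σ_(k=3)^(10) t_k = s_(11) − s_(3) = -198/7 − (-6) = -156/7.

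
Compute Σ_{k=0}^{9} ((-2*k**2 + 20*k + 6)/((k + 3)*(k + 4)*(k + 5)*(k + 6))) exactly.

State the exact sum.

Σ = 607/5460

r(k) = (k + 3)*(10*k - (k + 1)**2 + 13)/((k + 7)*(-k**2 + 10*k + 3)) after simplifying.
So A=k + 3 and B=k + 7, with C=k**2 - 10*k - 3.
Key eq: (k + 3)·f(k+1) = (k + 6)·f(k) + (k**2 - 10*k - 3).
Bound: deg f ≤ 3.
A polynomial solution: f(k) = -k*(k**2 + 52*k - 13)/40.
R(k) = B(k−1)·f(k)/C(k) = -k*(k + 6)*(k**2 + 52*k - 13)/(40*(k**2 - 10*k - 3)); s_k = R·t_k = k*(k**2 + 52*k - 13)/(20*(k + 3)*(k + 4)*(k + 5)).
Δs = 2*(-k**2 + 10*k + 3)/(k**4 + 18*k**3 + 119*k**2 + 342*k + 360), as required.
Telescoping: Σ = s_(10) − s_(0) = 607/5460 − (0) = 607/5460.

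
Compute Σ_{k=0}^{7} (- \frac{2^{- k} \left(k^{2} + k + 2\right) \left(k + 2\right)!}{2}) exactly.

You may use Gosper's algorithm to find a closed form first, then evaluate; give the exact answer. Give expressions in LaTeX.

Compute t_(k+1)/t_k: get (k + 3)*(k + (k + 1)**2 + 3)/(2*(k**2 + k + 2)).
Factor: A=k/2 + 3/2; B=1; C=k**2 + k + 2.
Key eq: (k/2 + 3/2)·f(k+1) = (1)·f(k) + (k**2 + k + 2).
d = 1 from the (1,0,2) case.
Solving with deg f ≤ 1: f(k) = 2*(k - 1).
Get s_k = R·t_k = -(k - 1)*factorial(k + 2)/2**k with R(k) = B(k−1)f(k)/C(k) = 2*(k - 1)/(k**2 + k + 2).
Check: Δs_k = -(k**2 + k + 2)*factorial(k + 2)/(2*2**k). ✓
Σ_(k=0)^(7) t_k = s_(8) − s_(0) = -99225 − (2) = -99227.

Σ = -99227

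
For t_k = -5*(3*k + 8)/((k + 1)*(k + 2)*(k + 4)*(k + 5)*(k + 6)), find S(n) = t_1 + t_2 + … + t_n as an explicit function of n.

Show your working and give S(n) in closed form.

r(k) = (k + 1)*(k + 4)*(3*k + 11)/((k + 3)*(k + 7)*(3*k + 8)) after simplifying.
Normal form (A,B,C) = (k + 1, k + 7, k**2 + 17*k/3 + 8).
Key eq: (k + 1)·f(k+1) = (k + 6)·f(k) + (k**2 + 17*k/3 + 8).
deg f ≤ 5 (via 1,1,2).
Coefficient equations give f(k) = k*(k + 2)*(k + 3)*(k**2 + 10*k + 29)/60.
Get s_k = R·t_k = k*(-k**2 - 10*k - 29)/(4*(k**3 + 10*k**2 + 29*k + 20)) with R(k) = B(k−1)f(k)/C(k) = k*(k + 2)*(k + 6)*(k**2 + 10*k + 29)/(20*(3*k + 8)).
Verify: 5*(-3*k - 8)/(k**5 + 18*k**4 + 121*k**3 + 372*k**2 + 508*k + 240) matches t_k.
Evaluate: s_(n+1) = (-n**3 - 13*n**2 - 52*n - 40)/(4*(n**3 + 13*n**2 + 52*n + 60)); subtract s_(1) = -1/6 ⇒ S(n) = n*(-n**2 - 13*n - 52)/(12*(n**3 + 13*n**2 + 52*n + 60)).

S(n) = n*(-n**2 - 13*n - 52)/(12*(n**3 + 13*n**2 + 52*n + 60))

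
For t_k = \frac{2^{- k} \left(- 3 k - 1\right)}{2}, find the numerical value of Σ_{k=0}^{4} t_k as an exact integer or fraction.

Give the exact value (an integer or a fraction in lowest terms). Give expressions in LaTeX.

Σ = -109/32

Step 1: r(k) = (3*k + 4)/(2*(3*k + 1)).
Take A(k)=1/2, B(k)=1, C(k)=k + 1/3.
Key eq: (1/2)·f(k+1) = (1)·f(k) + (k + 1/3).
deg f ≤ 1 (via 0,0,1).
Match coefficients ⇒ f(k) = -2*(3*k + 4)/3.
So s_k = (B(k−1)f/C)·t_k = (-2*(3*k + 4)/(3*k + 1))·t_k = (3*k + 4)/2**k.
Check: Δs_k = (-3*k - 1)/(2*2**k). ✓
Sum = s_(5) − s_(0); s_(5) = 19/32, s_(0) = 4 ⇒ -109/32.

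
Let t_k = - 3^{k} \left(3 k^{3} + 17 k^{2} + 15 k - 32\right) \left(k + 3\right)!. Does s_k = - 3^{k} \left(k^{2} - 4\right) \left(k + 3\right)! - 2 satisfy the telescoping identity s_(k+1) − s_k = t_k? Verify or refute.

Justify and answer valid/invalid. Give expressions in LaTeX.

valid (s_(k+1) − s_k reduces to t_k)

s_(k+1) = -3**(k + 1)*((k + 1)**2 - 4)*factorial(k + 4) - 2
s_(k+1) − s_k = -3**k*(3*k**3 + 17*k**2 + 15*k - 32)*factorial(k + 3)
(s_(k+1) − s_k) − t_k = 0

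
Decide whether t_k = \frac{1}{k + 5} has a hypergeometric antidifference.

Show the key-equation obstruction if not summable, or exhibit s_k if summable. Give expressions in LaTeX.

Ratio r(k) = (k + 5)/(k + 6).
So A=k + 5 and B=k + 6, with C=1.
Solve (k + 5)·f(k+1) − (k + 5)·f(k) = 1.
d = 0 from the (1,1,0) case.
f = c0 ⇒ A·f(k+1) − B(k−1)·f(k) − C = -1. The system {-1 = 0} is inconsistent; no antidifference.

No. Not Gosper-summable.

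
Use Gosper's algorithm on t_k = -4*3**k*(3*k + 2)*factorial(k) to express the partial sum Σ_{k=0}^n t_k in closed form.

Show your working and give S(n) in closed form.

The ratio is 3*(k + 1)*(3*k + 5)/(3*k + 2).
So A=3*k + 3 and B=1, with C=k + 2/3.
f must satisfy (3*k + 3)·f(k+1) − (1)·f(k) = k + 2/3.
deg f ≤ 0 (via 1,0,1).
Solving with deg f ≤ 0: f(k) = 1/3.
Then R = B(k−1)f/C = 1/(3*k + 2), so s_k = R(k)·t_k = -4*3**k*factorial(k).
Verify: -4*3**k*(3*k + 2)*factorial(k) matches t_k.
Evaluate: s_(n+1) = -12*3**n*factorial(n + 1); subtract s_(0) = -4 ⇒ S(n) = -12*3**n*factorial(n + 1) + 4.

S(n) = -12*3**n*factorial(n + 1) + 4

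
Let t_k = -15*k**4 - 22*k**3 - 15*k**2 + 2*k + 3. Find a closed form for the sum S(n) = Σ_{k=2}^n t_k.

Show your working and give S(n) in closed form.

S(n) = -3*n**5 - 13*n**4 - 21*n**3 - 12*n**2 + 2*n + 47

r(k) = (15*k**4 + 82*k**3 + 171*k**2 + 154*k + 47)/(15*k**4 + 22*k**3 + 15*k**2 - 2*k - 3) after simplifying.
A = 1, B = 1, C = k**4 + 22*k**3/15 + k**2 - 2*k/15 - 1/5.
Key eq: (1)·f(k+1) = (1)·f(k) + (k**4 + 22*k**3/15 + k**2 - 2*k/15 - 1/5).
d = 5 from the (0,0,4) case.
A polynomial solution: f(k) = k**2*(3*k**3 - 2*k**2 - k - 3)/15.
So s_k = (B(k−1)f/C)·t_k = (k**2*(3*k**3 - 2*k**2 - k - 3)/(15*k**4 + 22*k**3 + 15*k**2 - 2*k - 3))·t_k = k**2*(-3*k**3 + 2*k**2 + k + 3).
Check: Δs_k = -15*k**4 - 22*k**3 - 15*k**2 + 2*k + 3. ✓
Σ_(k=2)^n t_k = s_(n+1) − s_(2) = (-3*n**5 - 13*n**4 - 21*n**3 - 12*n**2 + 2*n + 3) − (-44), i.e. -3*n**5 - 13*n**4 - 21*n**3 - 12*n**2 + 2*n + 47.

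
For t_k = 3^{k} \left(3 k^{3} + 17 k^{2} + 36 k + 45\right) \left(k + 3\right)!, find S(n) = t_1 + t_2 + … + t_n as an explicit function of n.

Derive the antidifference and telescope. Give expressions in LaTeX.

S(n) = 3 \cdot 3^{n} n^{2} \left(n + 4\right)! + 6 \cdot 3^{n} n \left(n + 4\right)! + 12 \cdot 3^{n} \left(n + 4\right)! - 288

r(k) = 3*(3*k**4 + 38*k**3 + 183*k**2 + 417*k + 404)/(3*k**3 + 17*k**2 + 36*k + 45) after simplifying.
Normal form (A,B,C) = (3*k + 12, 1, k**3 + 17*k**2/3 + 12*k + 15).
Solve (3*k + 12)·f(k+1) − (1)·f(k) = k**3 + 17*k**2/3 + 12*k + 15.
deg f ≤ 2 (via 1,0,3).
A polynomial solution: f(k) = (k**2 + 3)/3.
So s_k = (B(k−1)f/C)·t_k = ((k**2 + 3)/(3*k**3 + 17*k**2 + 36*k + 45))·t_k = 3**k*(k**2 + 3)*factorial(k + 3).
Verify: 3**k*(3*k**3 + 17*k**2 + 36*k + 45)*factorial(k + 3) matches t_k.
s_(n+1) = 3**(n + 1)*(n**2 + 2*n + 4)*factorial(n + 4) and s_(1) = 288, so S(n) = 3*3**n*n**2*factorial(n + 4) + 6*3**n*n*factorial(n + 4) + 12*3**n*factorial(n + 4) - 288.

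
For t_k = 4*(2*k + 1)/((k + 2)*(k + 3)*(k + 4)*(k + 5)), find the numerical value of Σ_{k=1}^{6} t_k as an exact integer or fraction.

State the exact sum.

Σ = 10/99

t_(k+1)/t_k = (k + 2)*(2*k + 3)/((k + 6)*(2*k + 1)).
Factor: A=k + 2; B=k + 6; C=k + 1/2.
Set up (k + 2)·f(k+1) − (k + 5)·f(k) − (k + 1/2) = 0.
Bound: deg f ≤ 3.
Coefficient equations give f(k) = k*(k**2 + 9*k + 2)/48.
So s_k = (B(k−1)f/C)·t_k = (k*(k + 5)*(k**2 + 9*k + 2)/(24*(2*k + 1)))·t_k = k*(k**2 + 9*k + 2)/(6*(k + 2)*(k + 3)*(k + 4)).
s_(k+1) − s_k = 4*(2*k + 1)/(k**4 + 14*k**3 + 71*k**2 + 154*k + 120) = t_k.
Evaluate s at k=7 and k=1: 133/990 and 1/30; difference 10/99.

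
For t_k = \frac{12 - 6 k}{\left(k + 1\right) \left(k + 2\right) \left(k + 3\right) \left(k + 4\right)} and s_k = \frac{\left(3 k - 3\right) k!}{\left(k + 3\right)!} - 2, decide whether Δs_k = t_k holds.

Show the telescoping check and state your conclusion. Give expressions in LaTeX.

valid; difference matches t_k

s_(k+1) = 3*k*factorial(k + 1)/factorial(k + 4) - 2
s_(k+1) − s_k = (12 - 6*k)/((k + 1)*(k + 2)*(k + 3)*(k + 4))
(s_(k+1) − s_k) − t_k = 0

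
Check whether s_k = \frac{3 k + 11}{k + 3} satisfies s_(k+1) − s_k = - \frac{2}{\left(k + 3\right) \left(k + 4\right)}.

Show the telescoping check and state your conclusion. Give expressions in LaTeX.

s_(k+1) = (3*k + 14)/(k + 4)
s_(k+1) − s_k = -2/(k**2 + 7*k + 12)
(s_(k+1) − s_k) − t_k = 0

valid (s_(k+1) − s_k reduces to t_k)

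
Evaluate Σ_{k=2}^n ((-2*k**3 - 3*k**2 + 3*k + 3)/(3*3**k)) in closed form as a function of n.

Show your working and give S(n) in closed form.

Compute t_(k+1)/t_k: get (2*k**3 + 9*k**2 + 9*k - 1)/(3*(2*k**3 + 3*k**2 - 3*k - 3)).
Take A(k)=1/3, B(k)=1, C(k)=k**3 + 3*k**2/2 - 3*k/2 - 3/2.
Need (1/3)·f(k+1) − (1)·f(k) = k**3 + 3*k**2/2 - 3*k/2 - 3/2.
Bound: deg f ≤ 3.
Solving with deg f ≤ 3: f(k) = -3*(k + 2)*(k**2 + k + 1)/2.
Certificate R = B(k−1)f/C = -3*(k + 2)*(k**2 + k + 1)/(2*k**3 + 3*k**2 - 3*k - 3) gives s_k = (k**3 + 3*k**2 + 3*k + 2)/3**k.
s_(k+1) − s_k = (-2*k**3 - 3*k**2 + 3*k + 3)/(3*3**k) = t_k.
Telescope: S(n) = s_(n+1) − s_(2) = 3**(-n - 1)*(n**3 + 6*n**2 + 12*n + 9) − (28/9) = 3**(-n - 2)*(-28*3**n + 3*n**3 + 18*n**2 + 36*n + 27).

S(n) = 3**(-n - 2)*(-28*3**n + 3*n**3 + 18*n**2 + 36*n + 27)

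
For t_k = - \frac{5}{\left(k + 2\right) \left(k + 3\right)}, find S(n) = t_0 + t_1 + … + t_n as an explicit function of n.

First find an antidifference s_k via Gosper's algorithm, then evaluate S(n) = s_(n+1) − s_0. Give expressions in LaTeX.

Ratio r(k) = (k + 2)/(k + 4).
A = k + 2, B = k + 4, C = 1.
Key eq: (k + 2)·f(k+1) = (k + 3)·f(k) + (1).
d = 1 from the (1,1,0) case.
A polynomial solution: f(k) = k/2.
Certificate R = B(k−1)f/C = k*(k + 3)/2 gives s_k = -5*k/(2*k + 4).
Δs = -5/(k**2 + 5*k + 6), as required.
Σ_(k=0)^n t_k = s_(n+1) − s_(0) = (5*(-n - 1)/(2*(n + 3))) − (0), i.e. 5*(-n - 1)/(2*(n + 3)).

S(n) = \frac{5 \left(- n - 1\right)}{2 \left(n + 3\right)}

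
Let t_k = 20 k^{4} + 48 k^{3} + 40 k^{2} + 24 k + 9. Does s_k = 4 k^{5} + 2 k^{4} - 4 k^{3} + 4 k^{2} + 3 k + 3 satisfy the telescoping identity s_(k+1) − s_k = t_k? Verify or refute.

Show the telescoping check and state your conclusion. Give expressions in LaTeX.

s_(k+1) = 4*k**5 + 22*k**4 + 44*k**3 + 44*k**2 + 27*k + 12
s_(k+1) − s_k = 20*k**4 + 48*k**3 + 40*k**2 + 24*k + 9
(s_(k+1) − s_k) − t_k = 0

valid; difference matches t_k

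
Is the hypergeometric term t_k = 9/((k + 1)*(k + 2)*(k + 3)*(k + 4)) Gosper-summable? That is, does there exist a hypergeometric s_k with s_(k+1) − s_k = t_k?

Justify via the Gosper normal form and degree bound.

Step 1: r(k) = (k + 1)/(k + 5).
Gosper form: A/B · C(k+1)/C(k) with A=k + 1, B=k + 5, C=1.
f must satisfy (k + 1)·f(k+1) − (k + 4)·f(k) = 1.
deg f ≤ 3 (via 1,1,0).
Coefficient equations give f(k) = k*(k**2 + 6*k + 11)/18.
Then R = B(k−1)f/C = k*(k + 4)*(k**2 + 6*k + 11)/18, so s_k = R(k)·t_k = k*(k**2 + 6*k + 11)/(2*(k + 1)*(k + 2)*(k + 3)).
s_(k+1) − s_k = 9/(k**4 + 10*k**3 + 35*k**2 + 50*k + 24) = t_k.

Yes. s_k = k*(k**2 + 6*k + 11)/(2*(k + 1)*(k + 2)*(k + 3)).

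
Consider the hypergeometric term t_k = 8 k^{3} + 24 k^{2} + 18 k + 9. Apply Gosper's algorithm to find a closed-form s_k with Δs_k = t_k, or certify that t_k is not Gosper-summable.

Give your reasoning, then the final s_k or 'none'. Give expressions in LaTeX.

s_k = k \left(2 k^{3} + 4 k^{2} - k + 4\right)

Ratio r(k) = (8*k**3 + 48*k**2 + 90*k + 59)/(8*k**3 + 24*k**2 + 18*k + 9).
A = 1, B = 1, C = k**3 + 3*k**2 + 9*k/4 + 9/8.
Set up (1)·f(k+1) − (1)·f(k) − (k**3 + 3*k**2 + 9*k/4 + 9/8) = 0.
From deg A=0, deg B=0, deg C=3: d=4.
Solve for f: f(k) = k*(2*k**3 + 4*k**2 - k + 4)/8 (degree 4 ≤ 4).
So s_k = (B(k−1)f/C)·t_k = (k*(2*k**3 + 4*k**2 - k + 4)/(8*k**3 + 24*k**2 + 18*k + 9))·t_k = k*(2*k**3 + 4*k**2 - k + 4).
Δs = 8*k**3 + 24*k**2 + 18*k + 9, as required.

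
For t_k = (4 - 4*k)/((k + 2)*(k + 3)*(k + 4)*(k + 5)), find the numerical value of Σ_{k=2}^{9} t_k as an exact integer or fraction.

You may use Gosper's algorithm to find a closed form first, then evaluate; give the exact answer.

Ratio r(k) = k*(k + 2)/((k - 1)*(k + 6)).
Factor: A=k + 2; B=k + 6; C=k - 1.
f must satisfy (k + 2)·f(k+1) − (k + 5)·f(k) = k - 1.
deg f ≤ 3 (via 1,1,1).
Match coefficients ⇒ f(k) = -k/2.
Certificate R = B(k−1)f/C = -k*(k + 5)/(2*(k - 1)) gives s_k = 2*k/((k + 2)*(k + 3)*(k + 4)).
Verify: 4*(1 - k)/(k**4 + 14*k**3 + 71*k**2 + 154*k + 120) matches t_k.
Sum = s_(10) − s_(2); s_(10) = 5/546, s_(2) = 1/30 ⇒ -11/455.

Σ = -11/455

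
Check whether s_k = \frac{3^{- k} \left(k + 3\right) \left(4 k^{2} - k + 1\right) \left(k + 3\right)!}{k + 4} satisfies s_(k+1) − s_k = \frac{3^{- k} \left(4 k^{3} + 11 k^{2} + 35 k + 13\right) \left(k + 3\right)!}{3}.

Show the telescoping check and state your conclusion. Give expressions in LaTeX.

s_(k+1) = (k + 4)*(4*k**2 + 7*k + 4)*factorial(k + 4)/(3*3**k*(k + 5))
s_(k+1) − s_k = (4*k**5 + 43*k**4 + 187*k**3 + 481*k**2 + 661*k + 211)*factorial(k + 3)/(3*3**k*(k + 4)*(k + 5))
(s_(k+1) − s_k) − t_k = -(4*k**4 + 27*k**3 + 67*k**2 + 156*k + 49)*factorial(k + 3)/(3*3**k*(k + 4)*(k + 5))

Invalid: residual - \frac{3^{- k} \left(4 k^{4} + 27 k^{3} + 67 k^{2} + 156 k + 49\right) \left(k + 3\right)!}{3 \left(k + 4\right) \left(k + 5\right)} ≠ 0.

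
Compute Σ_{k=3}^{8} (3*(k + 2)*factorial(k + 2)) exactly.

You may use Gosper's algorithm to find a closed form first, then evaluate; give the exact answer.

Σ = 119750040

t_(k+1)/t_k = (k + 3)**2/(k + 2).
Factor: A=k + 3; B=1; C=k + 2.
f must satisfy (k + 3)·f(k+1) − (1)·f(k) = k + 2.
From deg A=1, deg B=0, deg C=1: d=0.
Match coefficients ⇒ f(k) = 1.
So s_k = (B(k−1)f/C)·t_k = (1/(k + 2))·t_k = 3*factorial(k + 2).
Verify: 3*(k + 2)*factorial(k + 2) matches t_k.
Sum = s_(9) − s_(3); s_(9) = 119750400, s_(3) = 360 ⇒ 119750040.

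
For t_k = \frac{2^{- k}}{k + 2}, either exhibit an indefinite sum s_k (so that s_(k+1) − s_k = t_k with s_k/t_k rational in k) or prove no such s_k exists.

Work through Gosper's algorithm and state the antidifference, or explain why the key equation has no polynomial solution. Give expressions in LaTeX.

t_(k+1)/t_k = (k + 2)/(2*(k + 3)).
Take A(k)=k/2 + 1, B(k)=k + 3, C(k)=1.
Key eq: (k/2 + 1)·f(k+1) = (k + 2)·f(k) + (1).
d = -1 from the (1,1,0) case.
Bound -1 < 0, so the key equation has no polynomial solution.

not Gosper-summable; s_k does not exist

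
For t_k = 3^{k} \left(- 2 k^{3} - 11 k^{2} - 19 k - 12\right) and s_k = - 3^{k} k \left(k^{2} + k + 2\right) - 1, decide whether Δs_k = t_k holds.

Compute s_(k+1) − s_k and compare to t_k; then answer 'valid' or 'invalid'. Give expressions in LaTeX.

s_(k+1) = -3*3**k*(k + 1)*(k + (k + 1)**2 + 3) - 1
s_(k+1) − s_k = 3**k*(-2*k**3 - 11*k**2 - 19*k - 12)
(s_(k+1) − s_k) − t_k = 0

Valid: the claim telescopes to t_k.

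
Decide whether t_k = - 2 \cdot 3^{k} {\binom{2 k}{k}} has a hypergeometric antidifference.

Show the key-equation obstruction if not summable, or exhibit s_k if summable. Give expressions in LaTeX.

No — t_k has no hypergeometric antidifference.

Step 1: r(k) = 6*(2*k + 1)/(k + 1).
Factor: A=12*k + 6; B=k + 1; C=1.
Key eq: (12*k + 6)·f(k+1) = (k)·f(k) + (1).
Bound: deg f ≤ -1.
Negative degree bound (-1): no f exists, t_k not Gosper-summable.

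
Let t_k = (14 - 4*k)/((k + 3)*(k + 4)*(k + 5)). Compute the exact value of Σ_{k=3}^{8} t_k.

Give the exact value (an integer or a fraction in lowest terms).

Σ = -41/1092

Step 1: r(k) = (k + 3)*(2*k - 5)/((k + 6)*(2*k - 7)).
Gosper form: A/B · C(k+1)/C(k) with A=k + 3, B=k + 6, C=k - 7/2.
Need (k + 3)·f(k+1) − (k + 5)·f(k) = k - 7/2.
From deg A=1, deg B=1, deg C=1: d=2.
Match coefficients ⇒ f(k) = -k*(k + 55)/48.
Get s_k = R·t_k = k*(k + 55)/(12*(k + 3)*(k + 4)) with R(k) = B(k−1)f(k)/C(k) = -k*(k + 5)*(k + 55)/(24*(2*k - 7)).
s_(k+1) − s_k = 2*(7 - 2*k)/(k**3 + 12*k**2 + 47*k + 60) = t_k.
Evaluate s at k=9 and k=3: 4/13 and 29/84; difference -41/1092.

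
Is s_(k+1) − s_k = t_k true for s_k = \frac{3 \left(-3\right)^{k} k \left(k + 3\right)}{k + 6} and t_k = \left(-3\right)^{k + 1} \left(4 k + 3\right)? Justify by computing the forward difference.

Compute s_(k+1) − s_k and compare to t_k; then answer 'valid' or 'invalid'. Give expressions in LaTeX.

Invalid: residual \frac{\left(-3\right)^{k + 2} \left(4 k^{2} + 28 k + 18\right)}{k^{2} + 13 k + 42} ≠ 0.

s_(k+1) = -(-3)**(k + 2)*(k + 1)*(k + 4)/(k + 7)
s_(k+1) − s_k = (-3)**(k + 1)*(4*k**3 + 43*k**2 + 123*k + 72)/(k**2 + 13*k + 42)
(s_(k+1) − s_k) − t_k = (-3)**(k + 2)*(4*k**2 + 28*k + 18)/(k**2 + 13*k + 42)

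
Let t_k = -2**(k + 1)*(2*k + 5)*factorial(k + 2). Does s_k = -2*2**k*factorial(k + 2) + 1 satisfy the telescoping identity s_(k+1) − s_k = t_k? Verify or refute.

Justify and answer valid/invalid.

valid; difference matches t_k

s_(k+1) = -2*2**(k + 1)*factorial(k + 3) + 1
s_(k+1) − s_k = -2**(k + 1)*(2*k + 5)*factorial(k + 2)
(s_(k+1) − s_k) − t_k = 0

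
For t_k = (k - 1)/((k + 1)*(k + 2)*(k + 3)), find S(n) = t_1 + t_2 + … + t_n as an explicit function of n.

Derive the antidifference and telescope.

S(n) = n*(n - 1)/(6*(n**2 + 5*n + 6))

Ratio r(k) = k*(k + 1)/((k - 1)*(k + 4)).
Normal form (A,B,C) = (k + 1, k + 4, k - 1).
Solve (k + 1)·f(k+1) − (k + 3)·f(k) = k - 1.
From deg A=1, deg B=1, deg C=1: d=2.
Solving with deg f ≤ 2: f(k) = -k.
Then R = B(k−1)f/C = -k*(k + 3)/(k - 1), so s_k = R(k)·t_k = -k/((k + 1)*(k + 2)).
Verify: (k - 1)/(k**3 + 6*k**2 + 11*k + 6) matches t_k.
s_(n+1) = (-n - 1)/(n**2 + 5*n + 6) and s_(1) = -1/6, so S(n) = n*(n - 1)/(6*(n**2 + 5*n + 6)).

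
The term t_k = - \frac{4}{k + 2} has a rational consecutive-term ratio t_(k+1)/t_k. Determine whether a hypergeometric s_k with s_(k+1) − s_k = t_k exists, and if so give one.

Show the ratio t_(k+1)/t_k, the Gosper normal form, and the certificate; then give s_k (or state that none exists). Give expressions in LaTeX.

r(k) = (k + 2)/(k + 3) after simplifying.
Take A(k)=k + 2, B(k)=k + 3, C(k)=1.
f must satisfy (k + 2)·f(k+1) − (k + 2)·f(k) = 1.
From deg A=1, deg B=1, deg C=0: d=0.
Write f(k) = c0. Then LHS − RHS = -1, requiring -1 = 0: contradictory. No certificate.

not Gosper-summable; s_k does not exist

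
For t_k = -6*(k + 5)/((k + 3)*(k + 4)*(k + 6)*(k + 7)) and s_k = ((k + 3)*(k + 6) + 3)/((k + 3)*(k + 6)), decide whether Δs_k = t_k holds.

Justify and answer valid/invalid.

valid; difference matches t_k

s_(k+1) = ((k + 4)*(k + 7) + 3)/((k + 4)*(k + 7))
s_(k+1) − s_k = 6*(-k - 5)/(k**4 + 20*k**3 + 145*k**2 + 450*k + 504)
(s_(k+1) − s_k) − t_k = 0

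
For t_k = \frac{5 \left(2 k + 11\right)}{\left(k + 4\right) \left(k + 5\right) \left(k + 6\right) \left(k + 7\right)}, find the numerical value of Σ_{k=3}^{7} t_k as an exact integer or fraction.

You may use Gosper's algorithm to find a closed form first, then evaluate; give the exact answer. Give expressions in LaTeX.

t_(k+1)/t_k = (k + 4)*(2*k + 13)/((k + 8)*(2*k + 11)).
So A=k + 4 and B=k + 8, with C=k + 11/2.
Solve (k + 4)·f(k+1) − (k + 7)·f(k) = k + 11/2.
From deg A=1, deg B=1, deg C=1: d=3.
Coefficient equations give f(k) = k*(k + 5)*(k + 10)/48.
Certificate R = B(k−1)f/C = k*(k + 5)*(k + 7)*(k + 10)/(24*(2*k + 11)) gives s_k = 5*k*(k + 10)/(24*(k**2 + 10*k + 24)).
s_(k+1) − s_k = 5*(2*k + 11)/(k**4 + 22*k**3 + 179*k**2 + 638*k + 840) = t_k.
Sum = s_(8) − s_(3); s_(8) = 5/28, s_(3) = 65/504 ⇒ 25/504.

Σ = 25/504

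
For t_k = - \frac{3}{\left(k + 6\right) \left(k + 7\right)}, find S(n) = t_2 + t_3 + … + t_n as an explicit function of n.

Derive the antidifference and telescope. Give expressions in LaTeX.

r(k) = (k + 6)/(k + 8) after simplifying.
Factor: A=k + 6; B=k + 8; C=1.
f must satisfy (k + 6)·f(k+1) − (k + 7)·f(k) = 1.
deg f ≤ 1 (via 1,1,0).
Match coefficients ⇒ f(k) = k/6.
Certificate R = B(k−1)f/C = k*(k + 7)/6 gives s_k = -k/(2*k + 12).
Check: Δs_k = -3/(k**2 + 13*k + 42). ✓
s_(n+1) = (-n - 1)/(2*(n + 7)) and s_(2) = -1/8, so S(n) = 3*(1 - n)/(8*(n + 7)).

S(n) = \frac{3 \left(1 - n\right)}{8 \left(n + 7\right)}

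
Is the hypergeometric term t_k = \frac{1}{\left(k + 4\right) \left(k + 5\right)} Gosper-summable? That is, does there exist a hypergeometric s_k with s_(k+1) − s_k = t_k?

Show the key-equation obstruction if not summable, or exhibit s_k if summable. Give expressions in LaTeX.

Yes. s_k = \frac{k}{4 \left(k + 4\right)}.

Ratio r(k) = (k + 4)/(k + 6).
So A=k + 4 and B=k + 6, with C=1.
Key eq: (k + 4)·f(k+1) = (k + 5)·f(k) + (1).
deg f ≤ 1 (via 1,1,0).
Solving with deg f ≤ 1: f(k) = k/4.
Then R = B(k−1)f/C = k*(k + 5)/4, so s_k = R(k)·t_k = k/(4*(k + 4)).
Δs = 1/(k**2 + 9*k + 20), as required.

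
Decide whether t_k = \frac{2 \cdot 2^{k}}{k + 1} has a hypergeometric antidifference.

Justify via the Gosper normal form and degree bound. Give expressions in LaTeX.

No — key equation has no polynomial f.

Compute t_(k+1)/t_k: get 2*(k + 1)/(k + 2).
Gosper form: A/B · C(k+1)/C(k) with A=2*k + 2, B=k + 2, C=1.
Need (2*k + 2)·f(k+1) − (k + 1)·f(k) = 1.
From deg A=1, deg B=1, deg C=0: d=-1.
Bound -1 < 0, so the key equation has no polynomial solution.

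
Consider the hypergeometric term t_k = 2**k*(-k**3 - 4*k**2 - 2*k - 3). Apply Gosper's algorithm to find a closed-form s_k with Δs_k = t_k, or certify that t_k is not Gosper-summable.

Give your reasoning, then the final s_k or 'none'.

r(k) = 2*(k**3 + 7*k**2 + 13*k + 10)/(k**3 + 4*k**2 + 2*k + 3) after simplifying.
A = 2, B = 1, C = k**3 + 4*k**2 + 2*k + 3.
Need (2)·f(k+1) − (1)·f(k) = k**3 + 4*k**2 + 2*k + 3.
Degrees (0,0,3) ⇒ d ≤ 3.
Solve for f: f(k) = (k - 1)*(k**2 - k + 3) (degree 3 ≤ 3).
Then R = B(k−1)f/C = (k - 1)*(k**2 - k + 3)/(k**3 + 4*k**2 + 2*k + 3), so s_k = R(k)·t_k = 2**k*(-k**3 + 2*k**2 - 4*k + 3).
Check: Δs_k = 2**k*(-k**3 - 4*k**2 - 2*k - 3). ✓

s_k = 2**k*(-k**3 + 2*k**2 - 4*k + 3)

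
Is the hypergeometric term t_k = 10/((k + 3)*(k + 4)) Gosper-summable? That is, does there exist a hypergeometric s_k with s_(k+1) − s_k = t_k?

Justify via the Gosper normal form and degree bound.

Yes. s_k = 10*k/(3*(k + 3)).

Ratio r(k) = (k + 3)/(k + 5).
Gosper form: A/B · C(k+1)/C(k) with A=k + 3, B=k + 5, C=1.
Need (k + 3)·f(k+1) − (k + 4)·f(k) = 1.
deg f ≤ 1 (via 1,1,0).
Solve for f: f(k) = k/3 (degree 1 ≤ 1).
So s_k = (B(k−1)f/C)·t_k = (k*(k + 4)/3)·t_k = 10*k/(3*(k + 3)).
Check: Δs_k = 10/(k**2 + 7*k + 12). ✓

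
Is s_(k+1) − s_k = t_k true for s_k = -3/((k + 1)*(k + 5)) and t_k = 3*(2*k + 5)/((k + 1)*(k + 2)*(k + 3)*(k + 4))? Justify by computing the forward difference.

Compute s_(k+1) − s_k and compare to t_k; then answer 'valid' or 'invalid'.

Invalid: residual 18*(-k**2 - 7*k - 11)/(k**6 + 21*k**5 + 175*k**4 + 735*k**3 + 1624*k**2 + 1764*k + 720) ≠ 0.

s_(k+1) = -3/((k + 2)*(k + 6))
s_(k+1) − s_k = 3*(2*k + 7)/(k**4 + 14*k**3 + 65*k**2 + 112*k + 60)
(s_(k+1) − s_k) − t_k = 18*(-k**2 - 7*k - 11)/(k**6 + 21*k**5 + 175*k**4 + 735*k**3 + 1624*k**2 + 1764*k + 720)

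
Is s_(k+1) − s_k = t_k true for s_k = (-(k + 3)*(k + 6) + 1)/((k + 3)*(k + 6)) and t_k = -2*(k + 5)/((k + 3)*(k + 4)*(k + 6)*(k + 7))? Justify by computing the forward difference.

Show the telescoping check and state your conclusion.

valid; difference matches t_k

s_(k+1) = (-(k + 4)*(k + 7) + 1)/((k + 4)*(k + 7))
s_(k+1) − s_k = 2*(-k - 5)/(k**4 + 20*k**3 + 145*k**2 + 450*k + 504)
(s_(k+1) − s_k) − t_k = 0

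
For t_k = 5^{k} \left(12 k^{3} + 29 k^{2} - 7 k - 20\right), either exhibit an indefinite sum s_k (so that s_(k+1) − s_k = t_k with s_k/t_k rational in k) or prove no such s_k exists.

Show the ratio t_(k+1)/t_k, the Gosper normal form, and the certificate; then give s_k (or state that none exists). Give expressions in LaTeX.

Compute t_(k+1)/t_k: get 5*(12*k**3 + 65*k**2 + 87*k + 14)/(12*k**3 + 29*k**2 - 7*k - 20).
Normal form (A,B,C) = (5, 1, k**3 + 29*k**2/12 - 7*k/12 - 5/3).
Need (5)·f(k+1) − (1)·f(k) = k**3 + 29*k**2/12 - 7*k/12 - 5/3.
From deg A=0, deg B=0, deg C=3: d=3.
Coefficient equations give f(k) = k*(3*k**2 - 4*k - 3)/12.
Certificate R = B(k−1)f/C = k*(3*k**2 - 4*k - 3)/(12*k**3 + 29*k**2 - 7*k - 20) gives s_k = 5**k*k*(3*k**2 - 4*k - 3).
Δs = 5**k*(12*k**3 + 29*k**2 - 7*k - 20), as required.

s_k = 5^{k} k \left(3 k^{2} - 4 k - 3\right)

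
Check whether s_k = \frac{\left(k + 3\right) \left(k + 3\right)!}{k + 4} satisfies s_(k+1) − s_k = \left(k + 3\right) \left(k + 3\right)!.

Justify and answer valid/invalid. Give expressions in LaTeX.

s_(k+1) = (k + 4)*factorial(k + 4)/(k + 5)
s_(k+1) − s_k = (k**3 + 11*k**2 + 40*k + 49)*factorial(k + 3)/((k + 4)*(k + 5))
(s_(k+1) − s_k) − t_k = -(k**2 + 7*k + 11)*factorial(k + 3)/((k + 4)*(k + 5))

Invalid: residual - \frac{\left(k^{2} + 7 k + 11\right) \left(k + 3\right)!}{\left(k + 4\right) \left(k + 5\right)} ≠ 0.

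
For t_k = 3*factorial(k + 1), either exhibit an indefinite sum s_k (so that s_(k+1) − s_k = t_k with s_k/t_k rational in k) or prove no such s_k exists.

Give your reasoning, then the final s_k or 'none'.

Compute t_(k+1)/t_k: get k + 2.
Take A(k)=k + 2, B(k)=1, C(k)=1.
f must satisfy (k + 2)·f(k+1) − (1)·f(k) = 1.
Degrees (1,0,0) ⇒ d ≤ -1.
d = -1 < 0 ⇒ no nonzero polynomial f; not summable.

no hypergeometric antidifference exists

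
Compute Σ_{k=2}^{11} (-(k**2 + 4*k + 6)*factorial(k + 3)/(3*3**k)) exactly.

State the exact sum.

Σ = -25113049120/729

The ratio is (k + 4)*(4*k + (k + 1)**2 + 10)/(3*(k**2 + 4*k + 6)).
Take A(k)=k/3 + 4/3, B(k)=1, C(k)=k**2 + 4*k + 6.
Solve (k/3 + 4/3)·f(k+1) − (1)·f(k) = k**2 + 4*k + 6.
Degrees (1,0,2) ⇒ d ≤ 1.
Coefficient equations give f(k) = 3*(k + 2).
Then R = B(k−1)f/C = 3*(k + 2)/(k**2 + 4*k + 6), so s_k = R(k)·t_k = -(k + 2)*factorial(k + 3)/3**k.
Δs = -(k**2 + 4*k + 6)*factorial(k + 3)/(3*3**k), as required.
Σ_(k=2)^(11) t_k = s_(12) − s_(2) = -25113088000/729 − (-160/3) = -25113049120/729.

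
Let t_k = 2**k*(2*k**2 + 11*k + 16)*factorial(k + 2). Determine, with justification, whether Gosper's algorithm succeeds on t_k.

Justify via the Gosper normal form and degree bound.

The ratio is 2*(2*k**3 + 21*k**2 + 74*k + 87)/(2*k**2 + 11*k + 16).
A = 2*k + 6, B = 1, C = k**2 + 11*k/2 + 8.
Key eq: (2*k + 6)·f(k+1) = (1)·f(k) + (k**2 + 11*k/2 + 8).
From deg A=1, deg B=0, deg C=2: d=1.
A polynomial solution: f(k) = (k + 2)/2.
Get s_k = R·t_k = 2**k*(k + 2)*factorial(k + 2) with R(k) = B(k−1)f(k)/C(k) = (k + 2)/(2*k**2 + 11*k + 16).
s_(k+1) − s_k = 2**k*(2*k**2 + 11*k + 16)*factorial(k + 2) = t_k.

Yes. s_k = 2**k*(k + 2)*factorial(k + 2).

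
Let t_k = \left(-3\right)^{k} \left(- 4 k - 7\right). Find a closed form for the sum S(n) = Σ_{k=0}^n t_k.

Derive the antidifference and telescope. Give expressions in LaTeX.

r(k) = 3*(-4*k - 11)/(4*k + 7) after simplifying.
A = -3, B = 1, C = k + 7/4.
Set up (-3)·f(k+1) − (1)·f(k) − (k + 7/4) = 0.
Degrees (0,0,1) ⇒ d ≤ 1.
Coefficient equations give f(k) = -(k + 1)/4.
Then R = B(k−1)f/C = -(k + 1)/(4*k + 7), so s_k = R(k)·t_k = (-3)**k*(k + 1).
Verify: (-3)**k*(-4*k - 7) matches t_k.
s_(n+1) = (-3)**(n + 1)*(n + 2) and s_(0) = 1, so S(n) = -3*(-3)**n*n - 6*(-3)**n - 1.

S(n) = - 3 \left(-3\right)^{n} n - 6 \left(-3\right)^{n} - 1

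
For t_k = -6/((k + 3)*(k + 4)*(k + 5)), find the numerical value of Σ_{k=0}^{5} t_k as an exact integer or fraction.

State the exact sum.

t_(k+1)/t_k = (k + 3)/(k + 6).
So A=k + 3 and B=k + 6, with C=1.
Need (k + 3)·f(k+1) − (k + 5)·f(k) = 1.
From deg A=1, deg B=1, deg C=0: d=2.
Solving with deg f ≤ 2: f(k) = k*(k + 7)/24.
Certificate R = B(k−1)f/C = k*(k + 5)*(k + 7)/24 gives s_k = k*(-k - 7)/(4*(k + 3)*(k + 4)).
s_(k+1) − s_k = -6/(k**3 + 12*k**2 + 47*k + 60) = t_k.
Σ_(k=0)^(5) t_k = s_(6) − s_(0) = -13/60 − (0) = -13/60.

Σ = -13/60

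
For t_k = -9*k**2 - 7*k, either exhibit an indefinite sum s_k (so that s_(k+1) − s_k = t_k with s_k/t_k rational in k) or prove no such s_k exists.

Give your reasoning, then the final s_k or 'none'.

t_(k+1)/t_k = (9*k**2 + 25*k + 16)/(k*(9*k + 7)).
Take A(k)=1, B(k)=1, C(k)=k**2 + 7*k/9.
f must satisfy (1)·f(k+1) − (1)·f(k) = k**2 + 7*k/9.
d = 3 from the (0,0,2) case.
Match coefficients ⇒ f(k) = k*(k - 1)*(3*k + 2)/9.
Certificate R = B(k−1)f/C = (k - 1)*(3*k + 2)/(9*k + 7) gives s_k = k*(-3*k**2 + k + 2).
Check: Δs_k = k*(-9*k - 7). ✓

s_k = k*(-3*k**2 + k + 2)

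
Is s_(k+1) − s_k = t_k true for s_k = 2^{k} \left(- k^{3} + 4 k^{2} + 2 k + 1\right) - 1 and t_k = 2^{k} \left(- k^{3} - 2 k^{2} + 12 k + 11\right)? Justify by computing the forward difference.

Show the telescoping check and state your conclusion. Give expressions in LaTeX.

s_(k+1) = 2**(k + 1)*(2*k - (k + 1)**3 + 4*(k + 1)**2 + 3) - 1
s_(k+1) − s_k = 2**k*(-k**3 - 2*k**2 + 12*k + 11)
(s_(k+1) − s_k) − t_k = 0

valid; difference matches t_k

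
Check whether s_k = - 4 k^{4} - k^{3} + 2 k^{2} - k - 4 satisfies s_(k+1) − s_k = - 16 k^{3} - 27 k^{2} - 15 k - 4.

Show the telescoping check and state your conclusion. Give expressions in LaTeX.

s_(k+1) = -k - 4*(k + 1)**4 - (k + 1)**3 + 2*(k + 1)**2 - 5
s_(k+1) − s_k = -16*k**3 - 27*k**2 - 15*k - 4
(s_(k+1) − s_k) − t_k = 0

valid (s_(k+1) − s_k reduces to t_k)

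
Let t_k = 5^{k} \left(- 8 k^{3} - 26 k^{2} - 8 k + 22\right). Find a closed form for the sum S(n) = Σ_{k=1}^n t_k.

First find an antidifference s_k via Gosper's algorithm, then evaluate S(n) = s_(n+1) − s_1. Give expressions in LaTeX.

The ratio is 5*(4*k**3 + 25*k**2 + 42*k + 10)/(4*k**3 + 13*k**2 + 4*k - 11).
A = 5, B = 1, C = k**3 + 13*k**2/4 + k - 11/4.
f must satisfy (5)·f(k+1) − (1)·f(k) = k**3 + 13*k**2/4 + k - 11/4.
d = 3 from the (0,0,3) case.
Coefficient equations give f(k) = (2*k**3 - k**2 - 3*k - 3)/8.
Then R = B(k−1)f/C = (2*k**3 - k**2 - 3*k - 3)/(2*(4*k**3 + 13*k**2 + 4*k - 11)), so s_k = R(k)·t_k = 5**k*(-2*k**3 + k**2 + 3*k + 3).
Δs = 5**k*(-8*k**3 - 26*k**2 - 8*k + 22), as required.
Telescope: S(n) = s_(n+1) − s_(1) = 5**(n + 1)*(-2*n**3 - 5*n**2 - n + 5) − (25) = -10*5**n*n**3 - 25*5**n*n**2 - 5*5**n*n + 25*5**n - 25.

S(n) = - 10 \cdot 5^{n} n^{3} - 25 \cdot 5^{n} n^{2} - 5 \cdot 5^{n} n + 25 \cdot 5^{n} - 25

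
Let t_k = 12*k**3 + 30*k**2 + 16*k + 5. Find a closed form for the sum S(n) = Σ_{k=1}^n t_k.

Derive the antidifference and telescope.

Step 1: r(k) = (12*k**3 + 66*k**2 + 112*k + 63)/(12*k**3 + 30*k**2 + 16*k + 5).
Take A(k)=1, B(k)=1, C(k)=k**3 + 5*k**2/2 + 4*k/3 + 5/12.
Set up (1)·f(k+1) − (1)·f(k) − (k**3 + 5*k**2/2 + 4*k/3 + 5/12) = 0.
deg f ≤ 4 (via 0,0,3).
A polynomial solution: f(k) = k*(3*k**3 + 4*k**2 - 4*k + 2)/12.
Certificate R = B(k−1)f/C = k*(3*k**3 + 4*k**2 - 4*k + 2)/(12*k**3 + 30*k**2 + 16*k + 5) gives s_k = k*(3*k**3 + 4*k**2 - 4*k + 2).
s_(k+1) − s_k = 12*k**3 + 30*k**2 + 16*k + 5 = t_k.
Evaluate: s_(n+1) = 3*n**4 + 16*n**3 + 26*n**2 + 18*n + 5; subtract s_(1) = 5 ⇒ S(n) = n*(3*n**3 + 16*n**2 + 26*n + 18).

S(n) = n*(3*n**3 + 16*n**2 + 26*n + 18)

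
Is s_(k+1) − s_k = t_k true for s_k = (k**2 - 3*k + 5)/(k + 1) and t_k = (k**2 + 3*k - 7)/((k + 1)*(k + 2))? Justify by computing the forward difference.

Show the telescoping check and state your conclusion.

valid; difference matches t_k

s_(k+1) = (k**2 - k + 3)/(k + 2)
s_(k+1) − s_k = (k**2 + 3*k - 7)/(k**2 + 3*k + 2)
(s_(k+1) − s_k) − t_k = 0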